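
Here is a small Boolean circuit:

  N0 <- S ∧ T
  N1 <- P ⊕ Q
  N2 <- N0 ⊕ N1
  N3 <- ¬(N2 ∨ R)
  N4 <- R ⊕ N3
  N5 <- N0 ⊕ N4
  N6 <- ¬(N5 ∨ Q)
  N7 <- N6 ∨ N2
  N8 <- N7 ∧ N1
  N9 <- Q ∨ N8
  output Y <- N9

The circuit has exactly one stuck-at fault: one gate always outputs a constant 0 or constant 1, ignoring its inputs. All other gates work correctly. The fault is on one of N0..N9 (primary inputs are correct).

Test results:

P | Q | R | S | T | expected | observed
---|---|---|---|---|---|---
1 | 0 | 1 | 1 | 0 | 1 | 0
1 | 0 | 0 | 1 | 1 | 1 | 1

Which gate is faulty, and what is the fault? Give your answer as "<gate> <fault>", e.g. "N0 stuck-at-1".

Fault-free values for test 1 (P=1, Q=0, R=1, S=1, T=0): N0=0, N1=1, N2=1, N3=0, N4=1, N5=1, N6=0, N7=1, N8=1, N9=1, giving Y=1. Observed 0.
Test 1: faults giving observed 0 are {N1 stuck-at-0, N2 stuck-at-0, N7 stuck-at-0, N8 stuck-at-0, N9 stuck-at-0}.
Test 2 (P=1, Q=0, R=0, S=1, T=1): fault-free N0=1, N1=1, N2=0, N3=1, N4=1, N5=0, N6=1, N7=1, N8=1, N9=1 → 1; observed 1. Eliminates N1 stuck-at-0, N7 stuck-at-0, N8 stuck-at-0, N9 stuck-at-0.
Only N2 stuck-at-0 is consistent with every test.

N2 stuck-at-0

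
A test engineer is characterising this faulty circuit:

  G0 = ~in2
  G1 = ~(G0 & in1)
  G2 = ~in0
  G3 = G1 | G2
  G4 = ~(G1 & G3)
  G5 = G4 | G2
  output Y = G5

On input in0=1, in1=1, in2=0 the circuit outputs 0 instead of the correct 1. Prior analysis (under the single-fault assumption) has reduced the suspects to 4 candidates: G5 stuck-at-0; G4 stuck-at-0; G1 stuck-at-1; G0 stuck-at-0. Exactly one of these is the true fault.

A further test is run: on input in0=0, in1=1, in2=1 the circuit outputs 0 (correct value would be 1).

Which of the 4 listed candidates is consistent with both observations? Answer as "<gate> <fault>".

Evaluate each candidate on input in0=0, in1=1, in2=1:
  G5 stuck-at-0: G0=0, G1=1, G2=1, G3=1, G4=0, G5=0 [stuck-at-0] → 0 — matches
  G4 stuck-at-0: G0=0, G1=1, G2=1, G3=1, G4=0 [stuck-at-0], G5=1 → 1 — eliminated
  G1 stuck-at-1: G0=0, G1=1 [stuck-at-1], G2=1, G3=1, G4=0, G5=1 → 1 — eliminated
  G0 stuck-at-0: G0=0 [stuck-at-0], G1=1, G2=1, G3=1, G4=0, G5=1 → 1 — eliminated
Only G5 stuck-at-0 reproduces the observed 0.

G5 stuck-at-0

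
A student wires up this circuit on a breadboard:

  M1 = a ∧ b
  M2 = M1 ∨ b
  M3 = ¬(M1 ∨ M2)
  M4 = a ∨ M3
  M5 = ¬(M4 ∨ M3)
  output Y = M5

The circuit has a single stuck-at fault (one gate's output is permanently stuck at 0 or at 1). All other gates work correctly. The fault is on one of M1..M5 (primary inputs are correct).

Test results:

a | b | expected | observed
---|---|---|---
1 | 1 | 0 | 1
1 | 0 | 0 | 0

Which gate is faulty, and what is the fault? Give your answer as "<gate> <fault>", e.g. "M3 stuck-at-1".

Fault-free values for test 1 (a=1, b=1): M1=1, M2=1, M3=0, M4=1, M5=0, giving Y=0. Observed 1.
Test 1: faults giving observed 1 are {M4 stuck-at-0, M5 stuck-at-1}.
Test 2 (a=1, b=0): fault-free M1=0, M2=0, M3=1, M4=1, M5=0 → 0; observed 0. Eliminates M5 stuck-at-1.
Only M4 stuck-at-0 is consistent with every test.

M4 stuck-at-0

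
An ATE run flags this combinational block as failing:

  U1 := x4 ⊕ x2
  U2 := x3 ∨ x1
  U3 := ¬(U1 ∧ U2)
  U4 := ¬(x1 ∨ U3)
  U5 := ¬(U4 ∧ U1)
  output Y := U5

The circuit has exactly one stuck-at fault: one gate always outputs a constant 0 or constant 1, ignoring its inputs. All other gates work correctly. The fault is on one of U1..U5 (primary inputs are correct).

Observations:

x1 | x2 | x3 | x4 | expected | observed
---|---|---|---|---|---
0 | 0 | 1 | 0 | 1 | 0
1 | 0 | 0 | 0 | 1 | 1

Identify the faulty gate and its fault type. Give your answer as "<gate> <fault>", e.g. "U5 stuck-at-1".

Fault-free values for test 1 (x1=0, x2=0, x3=1, x4=0): U1=0, U2=1, U3=1, U4=0, U5=1, giving Y=1. Observed 0.
Test 1: faults giving observed 0 are {U1 stuck-at-1, U5 stuck-at-0}.
Test 2 (x1=1, x2=0, x3=0, x4=0): fault-free U1=0, U2=1, U3=1, U4=0, U5=1 → 1; observed 1. Eliminates U5 stuck-at-0.
Only U1 stuck-at-1 is consistent with every test.

U1 stuck-at-1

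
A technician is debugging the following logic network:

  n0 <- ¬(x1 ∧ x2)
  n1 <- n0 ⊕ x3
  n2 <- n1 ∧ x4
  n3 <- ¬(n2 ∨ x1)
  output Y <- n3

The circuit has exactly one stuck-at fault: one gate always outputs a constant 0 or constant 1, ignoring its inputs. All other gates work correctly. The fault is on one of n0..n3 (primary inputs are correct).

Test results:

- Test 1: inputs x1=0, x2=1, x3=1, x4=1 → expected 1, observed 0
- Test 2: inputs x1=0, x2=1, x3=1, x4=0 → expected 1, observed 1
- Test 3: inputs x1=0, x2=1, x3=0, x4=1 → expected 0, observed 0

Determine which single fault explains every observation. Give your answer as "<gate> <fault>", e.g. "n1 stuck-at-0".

Fault-free values for test 1 (x1=0, x2=1, x3=1, x4=1): n0=1, n1=0, n2=0, n3=1, giving Y=1. Observed 0.
Test 1: faults giving observed 0 are {n0 stuck-at-0, n1 stuck-at-1, n2 stuck-at-1, n3 stuck-at-0}.
Test 2 (x1=0, x2=1, x3=1, x4=0): fault-free n0=1, n1=0, n2=0, n3=1 → 1; observed 1. Eliminates n2 stuck-at-1, n3 stuck-at-0.
Test 3 (x1=0, x2=1, x3=0, x4=1): fault-free n0=1, n1=1, n2=1, n3=0 → 0; observed 0. Eliminates n0 stuck-at-0.
Only n1 stuck-at-1 is consistent with every test.

n1 stuck-at-1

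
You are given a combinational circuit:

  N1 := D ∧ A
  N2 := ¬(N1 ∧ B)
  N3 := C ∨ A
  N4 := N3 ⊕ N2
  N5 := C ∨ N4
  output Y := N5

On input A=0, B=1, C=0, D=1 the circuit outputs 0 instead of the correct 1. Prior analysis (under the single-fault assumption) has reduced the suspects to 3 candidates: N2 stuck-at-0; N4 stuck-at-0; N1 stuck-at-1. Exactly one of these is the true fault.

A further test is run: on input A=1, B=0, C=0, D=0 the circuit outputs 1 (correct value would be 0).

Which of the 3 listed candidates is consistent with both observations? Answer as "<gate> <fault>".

Evaluate each candidate on input A=1, B=0, C=0, D=0:
  N2 stuck-at-0: N1=0, N2=0 [stuck-at-0], N3=1, N4=1, N5=1 → 1 — matches
  N4 stuck-at-0: N1=0, N2=1, N3=1, N4=0 [stuck-at-0], N5=0 → 0 — eliminated
  N1 stuck-at-1: N1=1 [stuck-at-1], N2=1, N3=1, N4=0, N5=0 → 0 — eliminated
Only N2 stuck-at-0 reproduces the observed 1.

N2 stuck-at-0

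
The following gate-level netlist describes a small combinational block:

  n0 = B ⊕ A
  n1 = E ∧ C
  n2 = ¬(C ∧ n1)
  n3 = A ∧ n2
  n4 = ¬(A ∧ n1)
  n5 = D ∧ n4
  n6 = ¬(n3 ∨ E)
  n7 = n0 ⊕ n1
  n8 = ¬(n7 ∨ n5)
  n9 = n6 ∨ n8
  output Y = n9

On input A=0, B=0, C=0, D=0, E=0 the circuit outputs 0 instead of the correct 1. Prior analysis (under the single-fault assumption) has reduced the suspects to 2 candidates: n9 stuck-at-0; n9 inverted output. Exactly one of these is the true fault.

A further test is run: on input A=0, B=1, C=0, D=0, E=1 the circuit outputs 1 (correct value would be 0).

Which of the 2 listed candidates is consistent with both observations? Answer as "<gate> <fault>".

n9 inverted output

Evaluate each candidate on input A=0, B=1, C=0, D=0, E=1:
  n9 stuck-at-0: n0=1, n1=0, n2=1, n3=0, n4=1, n5=0, n6=0, n7=1, n8=0, n9=0 [stuck-at-0] → 0 — eliminated
  n9 inverted output: n0=1, n1=0, n2=1, n3=0, n4=1, n5=0, n6=0, n7=1, n8=0, n9=1 [inverted output] → 1 — matches
Only n9 inverted output reproduces the observed 1.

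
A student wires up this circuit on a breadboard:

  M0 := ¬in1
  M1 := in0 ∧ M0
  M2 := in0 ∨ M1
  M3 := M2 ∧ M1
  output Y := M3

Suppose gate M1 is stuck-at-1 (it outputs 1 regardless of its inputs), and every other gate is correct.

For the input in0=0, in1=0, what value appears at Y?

Propagate with M1 forced: M0=1, M1=1 [stuck-at-1], M2=1, M3=1.
So Y = 1. (Without the fault it would be 0.)

1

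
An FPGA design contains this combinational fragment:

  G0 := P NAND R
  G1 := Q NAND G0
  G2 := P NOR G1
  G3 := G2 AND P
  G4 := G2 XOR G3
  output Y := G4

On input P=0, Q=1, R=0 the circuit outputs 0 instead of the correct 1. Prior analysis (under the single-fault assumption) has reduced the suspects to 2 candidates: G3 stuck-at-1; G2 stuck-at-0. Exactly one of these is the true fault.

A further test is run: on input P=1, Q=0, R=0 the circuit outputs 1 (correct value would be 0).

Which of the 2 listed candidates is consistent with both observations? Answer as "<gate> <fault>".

G3 stuck-at-1

Evaluate each candidate on input P=1, Q=0, R=0:
  G3 stuck-at-1: G0=1, G1=1, G2=0, G3=1 [stuck-at-1], G4=1 → 1 — matches
  G2 stuck-at-0: G0=1, G1=1, G2=0 [stuck-at-0], G3=0, G4=0 → 0 — eliminated
Only G3 stuck-at-1 reproduces the observed 1.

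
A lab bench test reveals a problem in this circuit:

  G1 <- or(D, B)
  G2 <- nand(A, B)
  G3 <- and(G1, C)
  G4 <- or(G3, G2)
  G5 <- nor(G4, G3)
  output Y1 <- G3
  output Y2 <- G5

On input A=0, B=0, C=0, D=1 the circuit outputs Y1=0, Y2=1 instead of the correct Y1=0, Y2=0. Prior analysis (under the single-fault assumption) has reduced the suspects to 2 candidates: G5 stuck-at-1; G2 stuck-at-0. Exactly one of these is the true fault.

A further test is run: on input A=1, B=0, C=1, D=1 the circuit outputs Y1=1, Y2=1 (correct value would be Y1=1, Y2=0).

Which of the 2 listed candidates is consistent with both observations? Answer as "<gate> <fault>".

Evaluate each candidate on input A=1, B=0, C=1, D=1:
  G5 stuck-at-1: G1=1, G2=1, G3=1, G4=1, G5=1 [stuck-at-1] → Y1=1, Y2=1 — matches
  G2 stuck-at-0: G1=1, G2=0 [stuck-at-0], G3=1, G4=1, G5=0 → Y1=1, Y2=0 — eliminated
Only G5 stuck-at-1 reproduces the observed Y1=1, Y2=1.

G5 stuck-at-1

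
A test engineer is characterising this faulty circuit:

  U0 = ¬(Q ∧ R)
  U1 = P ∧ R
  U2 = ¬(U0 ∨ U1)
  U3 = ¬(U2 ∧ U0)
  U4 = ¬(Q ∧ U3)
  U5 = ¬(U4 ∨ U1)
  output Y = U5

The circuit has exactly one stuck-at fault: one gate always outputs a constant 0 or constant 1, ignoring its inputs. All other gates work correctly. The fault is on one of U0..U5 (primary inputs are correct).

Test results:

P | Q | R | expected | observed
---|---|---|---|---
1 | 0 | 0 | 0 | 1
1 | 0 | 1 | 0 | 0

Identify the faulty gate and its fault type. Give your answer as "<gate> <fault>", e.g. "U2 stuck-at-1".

U4 stuck-at-0

Fault-free values for test 1 (P=1, Q=0, R=0): U0=1, U1=0, U2=0, U3=1, U4=1, U5=0, giving Y=0. Observed 1.
Test 1: faults giving observed 1 are {U4 stuck-at-0, U5 stuck-at-1}.
Test 2 (P=1, Q=0, R=1): fault-free U0=1, U1=1, U2=0, U3=1, U4=1, U5=0 → 0; observed 0. Eliminates U5 stuck-at-1.
Only U4 stuck-at-0 is consistent with every test.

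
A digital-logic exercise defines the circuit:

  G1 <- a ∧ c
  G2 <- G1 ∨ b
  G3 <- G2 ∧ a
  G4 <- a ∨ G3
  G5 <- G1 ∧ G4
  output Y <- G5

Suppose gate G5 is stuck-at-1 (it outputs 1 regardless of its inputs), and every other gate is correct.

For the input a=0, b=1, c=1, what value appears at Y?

Propagate with G5 forced: G1=0, G2=1, G3=0, G4=0, G5=1 [stuck-at-1].
So Y = 1. (Without the fault it would be 0.)

1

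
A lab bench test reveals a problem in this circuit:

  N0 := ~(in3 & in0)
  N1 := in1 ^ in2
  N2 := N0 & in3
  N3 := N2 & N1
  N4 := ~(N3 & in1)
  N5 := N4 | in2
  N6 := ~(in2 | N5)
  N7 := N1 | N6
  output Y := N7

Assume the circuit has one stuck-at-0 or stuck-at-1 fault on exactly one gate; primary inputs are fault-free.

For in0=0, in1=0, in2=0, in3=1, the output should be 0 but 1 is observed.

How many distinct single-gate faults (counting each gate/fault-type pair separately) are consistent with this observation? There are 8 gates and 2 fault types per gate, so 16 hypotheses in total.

5

Fault-free: N0=1, N1=0, N2=1, N3=0, N4=1, N5=1, N6=0, N7=0 → 0. Observed 1.
  N0: none of the 2 fault types match ✗
  N1: stuck-at-1 ✓; others ✗
  N2: none of the 2 fault types match ✗
  N3: none of the 2 fault types match ✗
  N4: stuck-at-0 ✓; others ✗
  N5: stuck-at-0 ✓; others ✗
  N6: stuck-at-1 ✓; others ✗
  N7: stuck-at-1 ✓; others ✗
Consistent faults: {N1 stuck-at-1, N4 stuck-at-0, N5 stuck-at-0, N6 stuck-at-1, N7 stuck-at-1} — 5 in all.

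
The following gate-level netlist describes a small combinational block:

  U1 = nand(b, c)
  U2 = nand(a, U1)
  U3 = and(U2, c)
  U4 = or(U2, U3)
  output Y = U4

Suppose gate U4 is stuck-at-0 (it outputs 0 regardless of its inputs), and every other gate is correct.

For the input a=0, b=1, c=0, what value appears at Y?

Propagate with U4 forced: U1=1, U2=1, U3=0, U4=0 [stuck-at-0].
So Y = 0. (Without the fault it would be 1.)

0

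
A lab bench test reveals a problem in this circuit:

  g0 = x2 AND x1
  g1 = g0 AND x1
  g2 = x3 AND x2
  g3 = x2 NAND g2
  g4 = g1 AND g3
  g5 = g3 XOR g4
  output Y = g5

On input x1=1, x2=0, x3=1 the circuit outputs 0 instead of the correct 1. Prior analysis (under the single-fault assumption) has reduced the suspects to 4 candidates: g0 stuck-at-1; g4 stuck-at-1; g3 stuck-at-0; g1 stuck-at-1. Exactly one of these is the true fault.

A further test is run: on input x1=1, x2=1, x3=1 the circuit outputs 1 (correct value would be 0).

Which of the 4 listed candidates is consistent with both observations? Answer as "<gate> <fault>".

g4 stuck-at-1

Evaluate each candidate on input x1=1, x2=1, x3=1:
  g0 stuck-at-1: g0=1 [stuck-at-1], g1=1, g2=1, g3=0, g4=0, g5=0 → 0 — eliminated
  g4 stuck-at-1: g0=1, g1=1, g2=1, g3=0, g4=1 [stuck-at-1], g5=1 → 1 — matches
  g3 stuck-at-0: g0=1, g1=1, g2=1, g3=0 [stuck-at-0], g4=0, g5=0 → 0 — eliminated
  g1 stuck-at-1: g0=1, g1=1 [stuck-at-1], g2=1, g3=0, g4=0, g5=0 → 0 — eliminated
Only g4 stuck-at-1 reproduces the observed 1.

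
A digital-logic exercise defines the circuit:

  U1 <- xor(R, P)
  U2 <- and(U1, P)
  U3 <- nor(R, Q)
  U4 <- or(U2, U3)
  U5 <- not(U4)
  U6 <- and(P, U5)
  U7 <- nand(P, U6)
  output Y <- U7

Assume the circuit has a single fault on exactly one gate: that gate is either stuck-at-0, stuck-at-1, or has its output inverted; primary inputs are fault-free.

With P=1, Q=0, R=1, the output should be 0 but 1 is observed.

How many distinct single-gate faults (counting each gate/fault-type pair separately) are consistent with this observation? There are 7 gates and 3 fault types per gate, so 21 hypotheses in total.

14

Fault-free: U1=0, U2=0, U3=0, U4=0, U5=1, U6=1, U7=0 → 0. Observed 1.
  U1: stuck-at-1, inverted output ✓; others ✗
  U2: stuck-at-1, inverted output ✓; others ✗
  U3: stuck-at-1, inverted output ✓; others ✗
  U4: stuck-at-1, inverted output ✓; others ✗
  U5: stuck-at-0, inverted output ✓; others ✗
  U6: stuck-at-0, inverted output ✓; others ✗
  U7: stuck-at-1, inverted output ✓; others ✗
Consistent faults: {U1 stuck-at-1, U1 inverted output, U2 stuck-at-1, U2 inverted output, U3 stuck-at-1, U3 inverted output, U4 stuck-at-1, U4 inverted output, U5 stuck-at-0, U5 inverted output, U6 stuck-at-0, U6 inverted output, U7 stuck-at-1, U7 inverted output} — 14 in all.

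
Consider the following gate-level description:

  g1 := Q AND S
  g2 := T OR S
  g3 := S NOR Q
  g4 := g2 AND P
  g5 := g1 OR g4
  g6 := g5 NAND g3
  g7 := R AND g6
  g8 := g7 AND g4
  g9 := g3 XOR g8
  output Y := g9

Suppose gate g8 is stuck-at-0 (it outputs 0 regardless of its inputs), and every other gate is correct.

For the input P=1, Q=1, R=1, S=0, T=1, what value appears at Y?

0

Propagate with g8 forced: g1=0, g2=1, g3=0, g4=1, g5=1, g6=1, g7=1, g8=0 [stuck-at-0], g9=0.
So Y = 0. (Without the fault it would be 1.)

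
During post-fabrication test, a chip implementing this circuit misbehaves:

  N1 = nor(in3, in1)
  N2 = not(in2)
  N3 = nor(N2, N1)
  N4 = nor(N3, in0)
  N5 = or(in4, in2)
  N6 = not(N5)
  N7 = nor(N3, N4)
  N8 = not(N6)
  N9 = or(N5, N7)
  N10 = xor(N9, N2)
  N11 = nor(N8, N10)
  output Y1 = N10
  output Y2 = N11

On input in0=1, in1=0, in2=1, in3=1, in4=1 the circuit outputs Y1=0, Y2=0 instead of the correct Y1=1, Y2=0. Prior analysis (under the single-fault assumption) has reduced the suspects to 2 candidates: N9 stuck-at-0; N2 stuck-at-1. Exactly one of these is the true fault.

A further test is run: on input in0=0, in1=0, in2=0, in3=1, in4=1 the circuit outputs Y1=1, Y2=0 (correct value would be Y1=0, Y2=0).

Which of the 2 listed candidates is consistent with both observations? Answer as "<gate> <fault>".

Evaluate each candidate on input in0=0, in1=0, in2=0, in3=1, in4=1:
  N9 stuck-at-0: N1=0, N2=1, N3=0, N4=1, N5=1, N6=0, N7=0, N8=1, N9=0 [stuck-at-0], N10=1, N11=0 → Y1=1, Y2=0 — matches
  N2 stuck-at-1: N1=0, N2=1 [stuck-at-1], N3=0, N4=1, N5=1, N6=0, N7=0, N8=1, N9=1, N10=0, N11=0 → Y1=0, Y2=0 — eliminated
Only N9 stuck-at-0 reproduces the observed Y1=1, Y2=0.

N9 stuck-at-0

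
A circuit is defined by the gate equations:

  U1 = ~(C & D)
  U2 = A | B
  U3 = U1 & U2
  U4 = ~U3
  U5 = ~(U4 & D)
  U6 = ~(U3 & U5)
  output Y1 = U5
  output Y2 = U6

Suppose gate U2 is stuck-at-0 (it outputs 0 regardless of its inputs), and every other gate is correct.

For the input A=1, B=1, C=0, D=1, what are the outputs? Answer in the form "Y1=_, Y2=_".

Y1=0, Y2=1

Propagate with U2 forced: U1=1, U2=0 [stuck-at-0], U3=0, U4=1, U5=0, U6=1.
So the outputs are Y1=0, Y2=1. (Without the fault they would be Y1=1, Y2=0.)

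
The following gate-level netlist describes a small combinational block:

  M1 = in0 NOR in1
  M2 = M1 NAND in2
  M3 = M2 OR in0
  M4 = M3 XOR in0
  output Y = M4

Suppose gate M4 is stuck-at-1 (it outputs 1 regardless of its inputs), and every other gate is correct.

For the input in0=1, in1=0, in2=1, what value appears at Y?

1

Propagate with M4 forced: M1=0, M2=1, M3=1, M4=1 [stuck-at-1].
So Y = 1. (Without the fault it would be 0.)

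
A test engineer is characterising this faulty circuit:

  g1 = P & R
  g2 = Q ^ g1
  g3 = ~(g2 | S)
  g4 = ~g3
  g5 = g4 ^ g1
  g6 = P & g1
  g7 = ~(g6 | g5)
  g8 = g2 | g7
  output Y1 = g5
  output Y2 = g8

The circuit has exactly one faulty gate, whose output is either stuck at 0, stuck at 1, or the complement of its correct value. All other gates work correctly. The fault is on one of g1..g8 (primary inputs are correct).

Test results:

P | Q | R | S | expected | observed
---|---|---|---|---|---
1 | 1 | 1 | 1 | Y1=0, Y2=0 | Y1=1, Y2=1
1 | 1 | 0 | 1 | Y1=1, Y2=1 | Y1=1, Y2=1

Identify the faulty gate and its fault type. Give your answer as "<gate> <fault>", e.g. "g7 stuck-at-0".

Fault-free values for test 1 (P=1, Q=1, R=1, S=1): g1=1, g2=0, g3=0, g4=1, g5=0, g6=1, g7=0, g8=0, giving Y1=0, Y2=0. Observed Y1=1, Y2=1.
Test 1: faults giving observed Y1=1, Y2=1 are {g1 stuck-at-0, g1 inverted output}.
Test 2 (P=1, Q=1, R=0, S=1): fault-free g1=0, g2=1, g3=0, g4=1, g5=1, g6=0, g7=0, g8=1 → Y1=1, Y2=1; observed Y1=1, Y2=1. Eliminates g1 inverted output.
Only g1 stuck-at-0 is consistent with every test.

g1 stuck-at-0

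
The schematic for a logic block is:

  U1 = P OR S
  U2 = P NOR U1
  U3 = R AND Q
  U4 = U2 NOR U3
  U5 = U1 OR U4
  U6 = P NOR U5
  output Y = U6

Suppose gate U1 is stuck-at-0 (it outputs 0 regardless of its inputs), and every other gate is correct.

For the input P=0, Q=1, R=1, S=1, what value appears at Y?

1

Propagate with U1 forced: U1=0 [stuck-at-0], U2=1, U3=1, U4=0, U5=0, U6=1.
So Y = 1. (Without the fault it would be 0.)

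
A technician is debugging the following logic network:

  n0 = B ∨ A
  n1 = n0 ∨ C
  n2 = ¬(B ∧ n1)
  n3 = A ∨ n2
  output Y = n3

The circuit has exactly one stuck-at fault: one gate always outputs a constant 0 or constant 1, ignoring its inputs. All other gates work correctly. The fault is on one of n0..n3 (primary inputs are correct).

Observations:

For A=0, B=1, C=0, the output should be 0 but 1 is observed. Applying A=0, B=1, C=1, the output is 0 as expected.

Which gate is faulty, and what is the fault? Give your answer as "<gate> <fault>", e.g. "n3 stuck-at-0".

n0 stuck-at-0

Fault-free values for test 1 (A=0, B=1, C=0): n0=1, n1=1, n2=0, n3=0, giving Y=0. Observed 1.
Test 1: faults giving observed 1 are {n0 stuck-at-0, n1 stuck-at-0, n2 stuck-at-1, n3 stuck-at-1}.
Test 2 (A=0, B=1, C=1): fault-free n0=1, n1=1, n2=0, n3=0 → 0; observed 0. Eliminates n1 stuck-at-0, n2 stuck-at-1, n3 stuck-at-1.
Only n0 stuck-at-0 is consistent with every test.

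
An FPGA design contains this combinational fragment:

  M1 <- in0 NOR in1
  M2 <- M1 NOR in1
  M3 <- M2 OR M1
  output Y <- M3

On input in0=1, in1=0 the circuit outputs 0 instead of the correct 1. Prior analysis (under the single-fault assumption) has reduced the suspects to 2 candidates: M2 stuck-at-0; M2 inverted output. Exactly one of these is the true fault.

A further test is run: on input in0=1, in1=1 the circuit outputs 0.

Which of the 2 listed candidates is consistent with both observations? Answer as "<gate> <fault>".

Evaluate each candidate on input in0=1, in1=1:
  M2 stuck-at-0: M1=0, M2=0 [stuck-at-0], M3=0 → 0 — matches
  M2 inverted output: M1=0, M2=1 [inverted output], M3=1 → 1 — eliminated
Only M2 stuck-at-0 reproduces the observed 0.

M2 stuck-at-0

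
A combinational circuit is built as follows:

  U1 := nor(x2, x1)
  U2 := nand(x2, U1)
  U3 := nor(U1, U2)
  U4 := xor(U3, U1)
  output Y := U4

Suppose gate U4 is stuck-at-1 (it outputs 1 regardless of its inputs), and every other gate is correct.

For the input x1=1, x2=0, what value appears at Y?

1

Propagate with U4 forced: U1=0, U2=1, U3=0, U4=1 [stuck-at-1].
So Y = 1. (Without the fault it would be 0.)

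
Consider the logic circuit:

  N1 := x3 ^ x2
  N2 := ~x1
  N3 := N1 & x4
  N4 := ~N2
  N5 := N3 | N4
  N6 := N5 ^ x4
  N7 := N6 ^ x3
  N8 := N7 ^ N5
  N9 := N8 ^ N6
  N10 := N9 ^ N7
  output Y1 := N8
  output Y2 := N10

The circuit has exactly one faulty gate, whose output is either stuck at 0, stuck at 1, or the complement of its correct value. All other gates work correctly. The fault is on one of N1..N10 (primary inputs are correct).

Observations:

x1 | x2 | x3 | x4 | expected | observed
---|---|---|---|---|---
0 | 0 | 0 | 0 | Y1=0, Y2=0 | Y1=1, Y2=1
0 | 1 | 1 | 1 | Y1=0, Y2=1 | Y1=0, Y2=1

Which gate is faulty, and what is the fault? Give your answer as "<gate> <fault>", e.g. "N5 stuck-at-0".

N6 stuck-at-1

Fault-free values for test 1 (x1=0, x2=0, x3=0, x4=0): N1=0, N2=1, N3=0, N4=0, N5=0, N6=0, N7=0, N8=0, N9=0, N10=0, giving Y1=0, Y2=0. Observed Y1=1, Y2=1.
Test 1: faults giving observed Y1=1, Y2=1 are {N6 stuck-at-1, N6 inverted output, N8 stuck-at-1, N8 inverted output}.
Test 2 (x1=0, x2=1, x3=1, x4=1): fault-free N1=0, N2=1, N3=0, N4=0, N5=0, N6=1, N7=0, N8=0, N9=1, N10=1 → Y1=0, Y2=1; observed Y1=0, Y2=1. Eliminates N6 inverted output, N8 stuck-at-1, N8 inverted output.
Only N6 stuck-at-1 is consistent with every test.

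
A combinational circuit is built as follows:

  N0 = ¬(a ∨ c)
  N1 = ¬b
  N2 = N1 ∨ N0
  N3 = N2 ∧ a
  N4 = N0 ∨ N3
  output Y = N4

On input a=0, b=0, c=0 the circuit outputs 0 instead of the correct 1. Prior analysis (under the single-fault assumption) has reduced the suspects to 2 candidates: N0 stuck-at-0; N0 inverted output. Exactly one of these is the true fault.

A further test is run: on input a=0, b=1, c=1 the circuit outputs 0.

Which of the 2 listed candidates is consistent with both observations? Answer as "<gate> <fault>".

Evaluate each candidate on input a=0, b=1, c=1:
  N0 stuck-at-0: N0=0 [stuck-at-0], N1=0, N2=0, N3=0, N4=0 → 0 — matches
  N0 inverted output: N0=1 [inverted output], N1=0, N2=1, N3=0, N4=1 → 1 — eliminated
Only N0 stuck-at-0 reproduces the observed 0.

N0 stuck-at-0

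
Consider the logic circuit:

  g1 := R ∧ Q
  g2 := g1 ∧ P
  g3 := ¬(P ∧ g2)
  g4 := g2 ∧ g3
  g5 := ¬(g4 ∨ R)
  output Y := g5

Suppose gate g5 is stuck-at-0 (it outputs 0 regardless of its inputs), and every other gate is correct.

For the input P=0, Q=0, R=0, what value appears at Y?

Propagate with g5 forced: g1=0, g2=0, g3=1, g4=0, g5=0 [stuck-at-0].
So Y = 0. (Without the fault it would be 1.)

0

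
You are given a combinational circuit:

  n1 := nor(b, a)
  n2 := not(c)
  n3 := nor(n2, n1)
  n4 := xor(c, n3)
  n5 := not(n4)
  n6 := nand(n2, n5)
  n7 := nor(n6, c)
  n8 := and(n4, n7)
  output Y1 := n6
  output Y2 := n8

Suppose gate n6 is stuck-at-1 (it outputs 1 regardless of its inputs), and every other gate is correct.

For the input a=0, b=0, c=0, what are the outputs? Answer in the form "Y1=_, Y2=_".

Propagate with n6 forced: n1=1, n2=1, n3=0, n4=0, n5=1, n6=1 [stuck-at-1], n7=0, n8=0.
So the outputs are Y1=1, Y2=0. (Without the fault they would be Y1=0, Y2=0.)

Y1=1, Y2=0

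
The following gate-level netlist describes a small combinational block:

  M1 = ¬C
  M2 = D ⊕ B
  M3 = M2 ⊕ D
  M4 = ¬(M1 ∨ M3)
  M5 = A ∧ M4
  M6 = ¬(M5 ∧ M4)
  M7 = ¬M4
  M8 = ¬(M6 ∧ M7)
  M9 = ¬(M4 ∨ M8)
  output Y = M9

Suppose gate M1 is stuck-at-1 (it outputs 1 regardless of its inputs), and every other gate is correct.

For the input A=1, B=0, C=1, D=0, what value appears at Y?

1

Propagate with M1 forced: M1=1 [stuck-at-1], M2=0, M3=0, M4=0, M5=0, M6=1, M7=1, M8=0, M9=1.
So Y = 1. (Without the fault it would be 0.)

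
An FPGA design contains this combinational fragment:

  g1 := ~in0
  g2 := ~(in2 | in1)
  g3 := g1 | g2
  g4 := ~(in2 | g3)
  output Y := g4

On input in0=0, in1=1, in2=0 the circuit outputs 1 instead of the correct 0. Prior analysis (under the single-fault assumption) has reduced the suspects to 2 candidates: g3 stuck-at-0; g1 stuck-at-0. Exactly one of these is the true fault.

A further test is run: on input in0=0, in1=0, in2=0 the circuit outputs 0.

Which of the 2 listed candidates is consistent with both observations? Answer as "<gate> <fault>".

Evaluate each candidate on input in0=0, in1=0, in2=0:
  g3 stuck-at-0: g1=1, g2=1, g3=0 [stuck-at-0], g4=1 → 1 — eliminated
  g1 stuck-at-0: g1=0 [stuck-at-0], g2=1, g3=1, g4=0 → 0 — matches
Only g1 stuck-at-0 reproduces the observed 0.

g1 stuck-at-0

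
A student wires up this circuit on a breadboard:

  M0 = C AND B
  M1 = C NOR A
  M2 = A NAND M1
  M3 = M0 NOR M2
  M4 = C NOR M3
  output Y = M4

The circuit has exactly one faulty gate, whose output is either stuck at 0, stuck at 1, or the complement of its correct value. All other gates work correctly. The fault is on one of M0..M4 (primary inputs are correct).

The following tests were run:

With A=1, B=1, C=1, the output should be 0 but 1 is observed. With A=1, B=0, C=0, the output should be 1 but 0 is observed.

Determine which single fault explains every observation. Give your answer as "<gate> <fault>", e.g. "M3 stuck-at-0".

M4 inverted output

Fault-free values for test 1 (A=1, B=1, C=1): M0=1, M1=0, M2=1, M3=0, M4=0, giving Y=0. Observed 1.
Test 1: faults giving observed 1 are {M4 stuck-at-1, M4 inverted output}.
Test 2 (A=1, B=0, C=0): fault-free M0=0, M1=0, M2=1, M3=0, M4=1 → 1; observed 0. Eliminates M4 stuck-at-1.
Only M4 inverted output is consistent with every test.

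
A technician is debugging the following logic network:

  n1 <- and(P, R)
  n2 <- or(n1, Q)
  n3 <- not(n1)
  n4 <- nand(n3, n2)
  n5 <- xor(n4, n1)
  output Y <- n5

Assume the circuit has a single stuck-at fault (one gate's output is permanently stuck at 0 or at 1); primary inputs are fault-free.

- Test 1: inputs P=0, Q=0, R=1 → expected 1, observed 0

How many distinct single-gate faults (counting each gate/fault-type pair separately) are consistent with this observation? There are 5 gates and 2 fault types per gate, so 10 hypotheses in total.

Fault-free: n1=0, n2=0, n3=1, n4=1, n5=1 → 1. Observed 0.
  n1 stuck-at-0: output 1 ✗
  n1 stuck-at-1: output 0 ✓
  n2 stuck-at-0: output 1 ✗
  n2 stuck-at-1: output 0 ✓
  n3 stuck-at-0: output 1 ✗
  n3 stuck-at-1: output 1 ✗
  n4 stuck-at-0: output 0 ✓
  n4 stuck-at-1: output 1 ✗
  n5 stuck-at-0: output 0 ✓
  n5 stuck-at-1: output 1 ✗
Consistent faults: {n1 stuck-at-1, n2 stuck-at-1, n4 stuck-at-0, n5 stuck-at-0} — 4 in all.

4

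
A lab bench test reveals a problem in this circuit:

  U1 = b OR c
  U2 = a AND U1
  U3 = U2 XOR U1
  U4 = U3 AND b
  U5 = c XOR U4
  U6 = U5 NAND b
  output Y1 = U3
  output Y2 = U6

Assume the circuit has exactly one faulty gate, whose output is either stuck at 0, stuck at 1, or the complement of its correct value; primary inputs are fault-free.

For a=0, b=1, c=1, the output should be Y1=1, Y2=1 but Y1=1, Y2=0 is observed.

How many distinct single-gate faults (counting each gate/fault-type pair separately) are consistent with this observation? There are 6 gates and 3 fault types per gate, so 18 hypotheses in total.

6

Fault-free: U1=1, U2=0, U3=1, U4=1, U5=0, U6=1 → Y1=1, Y2=1. Observed Y1=1, Y2=0.
  U1: none of the 3 fault types match ✗
  U2: none of the 3 fault types match ✗
  U3: none of the 3 fault types match ✗
  U4: stuck-at-0, inverted output ✓; others ✗
  U5: stuck-at-1, inverted output ✓; others ✗
  U6: stuck-at-0, inverted output ✓; others ✗
Consistent faults: {U4 stuck-at-0, U4 inverted output, U5 stuck-at-1, U5 inverted output, U6 stuck-at-0, U6 inverted output} — 6 in all.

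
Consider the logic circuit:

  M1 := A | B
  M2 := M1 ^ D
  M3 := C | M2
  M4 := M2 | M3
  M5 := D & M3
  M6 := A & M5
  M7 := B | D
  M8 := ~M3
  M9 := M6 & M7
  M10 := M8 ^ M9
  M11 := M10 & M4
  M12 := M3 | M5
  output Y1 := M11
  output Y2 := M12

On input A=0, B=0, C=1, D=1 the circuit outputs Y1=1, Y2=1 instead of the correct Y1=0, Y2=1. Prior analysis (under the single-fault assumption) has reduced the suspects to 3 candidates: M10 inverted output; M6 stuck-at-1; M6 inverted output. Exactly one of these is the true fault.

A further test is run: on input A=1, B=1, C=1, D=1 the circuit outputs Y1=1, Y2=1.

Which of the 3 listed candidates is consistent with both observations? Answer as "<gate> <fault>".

Evaluate each candidate on input A=1, B=1, C=1, D=1:
  M10 inverted output: M1=1, M2=0, M3=1, M4=1, M5=1, M6=1, M7=1, M8=0, M9=1, M10=0 [inverted output], M11=0, M12=1 → Y1=0, Y2=1 — eliminated
  M6 stuck-at-1: M1=1, M2=0, M3=1, M4=1, M5=1, M6=1 [stuck-at-1], M7=1, M8=0, M9=1, M10=1, M11=1, M12=1 → Y1=1, Y2=1 — matches
  M6 inverted output: M1=1, M2=0, M3=1, M4=1, M5=1, M6=0 [inverted output], M7=1, M8=0, M9=0, M10=0, M11=0, M12=1 → Y1=0, Y2=1 — eliminated
Only M6 stuck-at-1 reproduces the observed Y1=1, Y2=1.

M6 stuck-at-1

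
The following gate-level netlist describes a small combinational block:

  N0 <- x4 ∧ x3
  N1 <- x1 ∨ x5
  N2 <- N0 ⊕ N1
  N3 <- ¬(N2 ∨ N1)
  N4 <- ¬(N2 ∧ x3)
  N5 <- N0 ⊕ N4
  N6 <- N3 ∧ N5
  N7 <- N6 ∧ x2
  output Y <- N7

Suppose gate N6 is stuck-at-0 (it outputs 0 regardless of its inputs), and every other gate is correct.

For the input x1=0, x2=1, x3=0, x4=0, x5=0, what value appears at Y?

0

Propagate with N6 forced: N0=0, N1=0, N2=0, N3=1, N4=1, N5=1, N6=0 [stuck-at-0], N7=0.
So Y = 0. (Without the fault it would be 1.)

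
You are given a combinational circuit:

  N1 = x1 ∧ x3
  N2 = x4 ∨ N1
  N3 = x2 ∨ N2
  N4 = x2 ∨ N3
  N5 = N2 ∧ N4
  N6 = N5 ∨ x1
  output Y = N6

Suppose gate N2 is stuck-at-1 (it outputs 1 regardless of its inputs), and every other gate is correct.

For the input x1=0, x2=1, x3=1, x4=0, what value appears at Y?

Propagate with N2 forced: N1=0, N2=1 [stuck-at-1], N3=1, N4=1, N5=1, N6=1.
So Y = 1. (Without the fault it would be 0.)

1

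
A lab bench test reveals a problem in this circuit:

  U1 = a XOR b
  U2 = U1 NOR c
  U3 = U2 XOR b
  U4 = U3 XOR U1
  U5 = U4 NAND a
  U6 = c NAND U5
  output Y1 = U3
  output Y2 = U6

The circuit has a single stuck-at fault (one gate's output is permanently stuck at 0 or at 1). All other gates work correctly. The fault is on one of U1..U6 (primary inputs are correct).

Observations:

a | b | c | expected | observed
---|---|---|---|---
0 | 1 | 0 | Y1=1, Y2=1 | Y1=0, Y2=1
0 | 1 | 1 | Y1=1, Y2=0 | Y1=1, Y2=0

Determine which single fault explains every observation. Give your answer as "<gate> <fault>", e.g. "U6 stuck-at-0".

U1 stuck-at-0

Fault-free values for test 1 (a=0, b=1, c=0): U1=1, U2=0, U3=1, U4=0, U5=1, U6=1, giving Y1=1, Y2=1. Observed Y1=0, Y2=1.
Test 1: faults giving observed Y1=0, Y2=1 are {U1 stuck-at-0, U2 stuck-at-1, U3 stuck-at-0}.
Test 2 (a=0, b=1, c=1): fault-free U1=1, U2=0, U3=1, U4=0, U5=1, U6=0 → Y1=1, Y2=0; observed Y1=1, Y2=0. Eliminates U2 stuck-at-1, U3 stuck-at-0.
Only U1 stuck-at-0 is consistent with every test.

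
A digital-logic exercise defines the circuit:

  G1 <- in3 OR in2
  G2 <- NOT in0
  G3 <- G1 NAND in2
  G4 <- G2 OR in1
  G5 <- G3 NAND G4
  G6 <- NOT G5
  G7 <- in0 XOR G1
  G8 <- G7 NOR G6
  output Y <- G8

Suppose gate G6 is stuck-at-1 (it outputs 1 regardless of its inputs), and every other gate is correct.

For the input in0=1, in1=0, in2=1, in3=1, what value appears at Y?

0

Propagate with G6 forced: G1=1, G2=0, G3=0, G4=0, G5=1, G6=1 [stuck-at-1], G7=0, G8=0.
So Y = 0. (Without the fault it would be 1.)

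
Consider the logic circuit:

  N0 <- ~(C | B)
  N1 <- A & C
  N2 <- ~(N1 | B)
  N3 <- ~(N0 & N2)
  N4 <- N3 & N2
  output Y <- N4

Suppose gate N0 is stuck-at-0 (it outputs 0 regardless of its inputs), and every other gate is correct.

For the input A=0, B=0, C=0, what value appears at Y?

Propagate with N0 forced: N0=0 [stuck-at-0], N1=0, N2=1, N3=1, N4=1.
So Y = 1. (Without the fault it would be 0.)

1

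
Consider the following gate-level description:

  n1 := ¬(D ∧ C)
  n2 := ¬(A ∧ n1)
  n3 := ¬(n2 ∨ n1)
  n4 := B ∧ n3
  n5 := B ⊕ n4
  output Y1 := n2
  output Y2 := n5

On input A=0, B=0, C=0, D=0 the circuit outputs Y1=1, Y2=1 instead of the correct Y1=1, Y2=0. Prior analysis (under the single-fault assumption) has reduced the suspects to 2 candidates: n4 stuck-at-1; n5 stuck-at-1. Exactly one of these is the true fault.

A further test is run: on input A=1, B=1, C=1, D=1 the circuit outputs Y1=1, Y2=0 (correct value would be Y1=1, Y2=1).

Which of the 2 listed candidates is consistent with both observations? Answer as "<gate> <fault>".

Evaluate each candidate on input A=1, B=1, C=1, D=1:
  n4 stuck-at-1: n1=0, n2=1, n3=0, n4=1 [stuck-at-1], n5=0 → Y1=1, Y2=0 — matches
  n5 stuck-at-1: n1=0, n2=1, n3=0, n4=0, n5=1 [stuck-at-1] → Y1=1, Y2=1 — eliminated
Only n4 stuck-at-1 reproduces the observed Y1=1, Y2=0.

n4 stuck-at-1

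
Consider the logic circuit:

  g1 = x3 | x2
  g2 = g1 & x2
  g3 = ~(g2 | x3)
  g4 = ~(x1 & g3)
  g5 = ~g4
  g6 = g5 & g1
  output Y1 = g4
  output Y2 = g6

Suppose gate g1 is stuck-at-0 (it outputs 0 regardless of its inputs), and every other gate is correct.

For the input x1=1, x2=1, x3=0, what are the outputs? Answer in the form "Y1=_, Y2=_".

Propagate with g1 forced: g1=0 [stuck-at-0], g2=0, g3=1, g4=0, g5=1, g6=0.
So the outputs are Y1=0, Y2=0. (Without the fault they would be Y1=1, Y2=0.)

Y1=0, Y2=0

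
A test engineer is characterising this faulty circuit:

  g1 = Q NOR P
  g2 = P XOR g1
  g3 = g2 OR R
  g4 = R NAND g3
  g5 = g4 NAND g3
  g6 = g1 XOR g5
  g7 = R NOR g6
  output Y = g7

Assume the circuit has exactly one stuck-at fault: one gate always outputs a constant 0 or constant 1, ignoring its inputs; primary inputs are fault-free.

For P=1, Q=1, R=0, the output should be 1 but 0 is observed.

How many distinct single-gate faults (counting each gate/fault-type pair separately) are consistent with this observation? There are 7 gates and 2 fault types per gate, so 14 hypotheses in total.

Fault-free: g1=0, g2=1, g3=1, g4=1, g5=0, g6=0, g7=1 → 1. Observed 0.
  g1 stuck-at-0: output 1 ✗
  g1 stuck-at-1: output 1 ✗
  g2 stuck-at-0: output 0 ✓
  g2 stuck-at-1: output 1 ✗
  g3 stuck-at-0: output 0 ✓
  g3 stuck-at-1: output 1 ✗
  g4 stuck-at-0: output 0 ✓
  g4 stuck-at-1: output 1 ✗
  g5 stuck-at-0: output 1 ✗
  g5 stuck-at-1: output 0 ✓
  g6 stuck-at-0: output 1 ✗
  g6 stuck-at-1: output 0 ✓
  g7 stuck-at-0: output 0 ✓
  g7 stuck-at-1: output 1 ✗
Consistent faults: {g2 stuck-at-0, g3 stuck-at-0, g4 stuck-at-0, g5 stuck-at-1, g6 stuck-at-1, g7 stuck-at-0} — 6 in all.

6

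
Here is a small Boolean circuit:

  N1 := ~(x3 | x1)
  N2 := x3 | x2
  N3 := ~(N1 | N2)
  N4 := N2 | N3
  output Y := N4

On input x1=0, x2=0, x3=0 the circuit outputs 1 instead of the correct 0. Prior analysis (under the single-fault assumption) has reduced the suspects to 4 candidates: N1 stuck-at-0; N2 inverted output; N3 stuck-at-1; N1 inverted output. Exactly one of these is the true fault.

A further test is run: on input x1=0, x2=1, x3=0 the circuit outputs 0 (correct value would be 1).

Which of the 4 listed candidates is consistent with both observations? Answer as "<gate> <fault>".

N2 inverted output

Evaluate each candidate on input x1=0, x2=1, x3=0:
  N1 stuck-at-0: N1=0 [stuck-at-0], N2=1, N3=0, N4=1 → 1 — eliminated
  N2 inverted output: N1=1, N2=0 [inverted output], N3=0, N4=0 → 0 — matches
  N3 stuck-at-1: N1=1, N2=1, N3=1 [stuck-at-1], N4=1 → 1 — eliminated
  N1 inverted output: N1=0 [inverted output], N2=1, N3=0, N4=1 → 1 — eliminated
Only N2 inverted output reproduces the observed 0.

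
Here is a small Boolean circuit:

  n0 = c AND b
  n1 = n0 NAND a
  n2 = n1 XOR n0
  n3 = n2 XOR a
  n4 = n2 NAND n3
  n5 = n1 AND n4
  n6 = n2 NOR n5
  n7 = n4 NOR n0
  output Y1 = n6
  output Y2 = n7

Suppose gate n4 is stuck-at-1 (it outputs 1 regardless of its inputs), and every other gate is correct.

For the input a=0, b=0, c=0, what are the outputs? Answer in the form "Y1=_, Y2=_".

Propagate with n4 forced: n0=0, n1=1, n2=1, n3=1, n4=1 [stuck-at-1], n5=1, n6=0, n7=0.
So the outputs are Y1=0, Y2=0. (Without the fault they would be Y1=0, Y2=1.)

Y1=0, Y2=0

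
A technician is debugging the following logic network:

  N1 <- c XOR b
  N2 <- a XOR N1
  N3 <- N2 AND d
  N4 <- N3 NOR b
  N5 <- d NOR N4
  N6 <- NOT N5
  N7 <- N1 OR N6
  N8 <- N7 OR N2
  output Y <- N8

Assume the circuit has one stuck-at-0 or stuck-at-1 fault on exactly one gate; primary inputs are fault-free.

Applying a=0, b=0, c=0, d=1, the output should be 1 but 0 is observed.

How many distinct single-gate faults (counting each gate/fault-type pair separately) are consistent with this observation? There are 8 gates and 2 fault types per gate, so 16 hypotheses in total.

Fault-free: N1=0, N2=0, N3=0, N4=1, N5=0, N6=1, N7=1, N8=1 → 1. Observed 0.
  N1: none of the 2 fault types match ✗
  N2: none of the 2 fault types match ✗
  N3: none of the 2 fault types match ✗
  N4: none of the 2 fault types match ✗
  N5: stuck-at-1 ✓; others ✗
  N6: stuck-at-0 ✓; others ✗
  N7: stuck-at-0 ✓; others ✗
  N8: stuck-at-0 ✓; others ✗
Consistent faults: {N5 stuck-at-1, N6 stuck-at-0, N7 stuck-at-0, N8 stuck-at-0} — 4 in all.

4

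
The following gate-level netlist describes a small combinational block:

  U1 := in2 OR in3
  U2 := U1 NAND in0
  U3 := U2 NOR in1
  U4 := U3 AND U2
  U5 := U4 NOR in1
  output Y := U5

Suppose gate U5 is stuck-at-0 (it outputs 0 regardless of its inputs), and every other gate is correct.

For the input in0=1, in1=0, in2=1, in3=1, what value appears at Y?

0

Propagate with U5 forced: U1=1, U2=0, U3=1, U4=0, U5=0 [stuck-at-0].
So Y = 0. (Without the fault it would be 1.)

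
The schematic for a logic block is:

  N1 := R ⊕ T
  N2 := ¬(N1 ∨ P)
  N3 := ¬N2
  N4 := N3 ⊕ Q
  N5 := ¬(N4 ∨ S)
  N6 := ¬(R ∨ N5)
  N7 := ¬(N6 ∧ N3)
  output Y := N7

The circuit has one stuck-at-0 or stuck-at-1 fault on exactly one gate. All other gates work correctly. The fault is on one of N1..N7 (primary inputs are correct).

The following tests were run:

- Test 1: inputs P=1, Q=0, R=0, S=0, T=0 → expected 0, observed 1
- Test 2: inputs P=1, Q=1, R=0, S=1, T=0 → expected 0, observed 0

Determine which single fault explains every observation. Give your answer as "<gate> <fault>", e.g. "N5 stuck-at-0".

Fault-free values for test 1 (P=1, Q=0, R=0, S=0, T=0): N1=0, N2=0, N3=1, N4=1, N5=0, N6=1, N7=0, giving Y=0. Observed 1.
Test 1: faults giving observed 1 are {N2 stuck-at-1, N3 stuck-at-0, N4 stuck-at-0, N5 stuck-at-1, N6 stuck-at-0, N7 stuck-at-1}.
Test 2 (P=1, Q=1, R=0, S=1, T=0): fault-free N1=0, N2=0, N3=1, N4=0, N5=0, N6=1, N7=0 → 0; observed 0. Eliminates N2 stuck-at-1, N3 stuck-at-0, N5 stuck-at-1, N6 stuck-at-0, N7 stuck-at-1.
Only N4 stuck-at-0 is consistent with every test.

N4 stuck-at-0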